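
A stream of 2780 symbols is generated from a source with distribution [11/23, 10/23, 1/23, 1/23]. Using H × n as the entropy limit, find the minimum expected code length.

Entropy H = 1.4247 bits/symbol
Minimum bits = H × n = 1.4247 × 2780
= 3960.76 bits


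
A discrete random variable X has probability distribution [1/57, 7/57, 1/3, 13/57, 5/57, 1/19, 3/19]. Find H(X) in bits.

H(X) = -Σ p(x) log₂ p(x)
  -1/57 × log₂(1/57) = 0.1023
  -7/57 × log₂(7/57) = 0.3716
  -1/3 × log₂(1/3) = 0.5283
  -13/57 × log₂(13/57) = 0.4863
  -5/57 × log₂(5/57) = 0.3080
  -1/19 × log₂(1/19) = 0.2236
  -3/19 × log₂(3/19) = 0.4205
H(X) = 2.4406 bits


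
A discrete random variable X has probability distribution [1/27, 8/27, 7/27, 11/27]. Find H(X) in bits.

H(X) = -Σ p(x) log₂ p(x)
  -1/27 × log₂(1/27) = 0.1761
  -8/27 × log₂(8/27) = 0.5200
  -7/27 × log₂(7/27) = 0.5049
  -11/27 × log₂(11/27) = 0.5278
H(X) = 1.7288 bits


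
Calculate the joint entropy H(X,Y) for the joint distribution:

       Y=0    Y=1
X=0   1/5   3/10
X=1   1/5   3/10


H(X,Y) = -Σ p(x,y) log₂ p(x,y)
  p(0,0)=1/5: -0.2000 × log₂(0.2000) = 0.4644
  p(0,1)=3/10: -0.3000 × log₂(0.3000) = 0.5211
  p(1,0)=1/5: -0.2000 × log₂(0.2000) = 0.4644
  p(1,1)=3/10: -0.3000 × log₂(0.3000) = 0.5211
H(X,Y) = 1.9710 bits


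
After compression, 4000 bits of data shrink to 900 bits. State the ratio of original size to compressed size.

Compression ratio = Original / Compressed
= 4000 / 900 = 4.44:1


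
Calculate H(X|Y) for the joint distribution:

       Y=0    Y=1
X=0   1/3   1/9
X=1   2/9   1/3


H(X|Y) = Σ_y p(y) H(X|Y=y)
  p(Y=0) = 5/9, H(X|Y=0) = 0.9710
  p(Y=1) = 4/9, H(X|Y=1) = 0.8113
H(X|Y) = 0.5556×0.9710 + 0.4444×0.8113 = 0.9000 bits


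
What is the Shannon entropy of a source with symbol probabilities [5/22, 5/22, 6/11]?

H(X) = -Σ p(x) log₂ p(x)
  -5/22 × log₂(5/22) = 0.4858
  -5/22 × log₂(5/22) = 0.4858
  -6/11 × log₂(6/11) = 0.4770
H(X) = 1.4486 bits


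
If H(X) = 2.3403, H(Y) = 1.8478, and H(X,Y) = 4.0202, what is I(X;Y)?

I(X;Y) = H(X) + H(Y) - H(X,Y)
I(X;Y) = 2.3403 + 1.8478 - 4.0202 = 0.1679 bits


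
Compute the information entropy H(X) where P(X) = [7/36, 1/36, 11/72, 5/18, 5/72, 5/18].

H(X) = -Σ p(x) log₂ p(x)
  -7/36 × log₂(7/36) = 0.4594
  -1/36 × log₂(1/36) = 0.1436
  -11/72 × log₂(11/72) = 0.4141
  -5/18 × log₂(5/18) = 0.5133
  -5/72 × log₂(5/72) = 0.2672
  -5/18 × log₂(5/18) = 0.5133
H(X) = 2.3110 bits


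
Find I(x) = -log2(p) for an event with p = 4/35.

Information content I(x) = -log₂(p(x))
I = -log₂(4/35) = -log₂(0.1143)
I = 3.1293 bits


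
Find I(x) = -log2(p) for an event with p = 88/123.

Information content I(x) = -log₂(p(x))
I = -log₂(88/123) = -log₂(0.7154)
I = 0.4831 bits


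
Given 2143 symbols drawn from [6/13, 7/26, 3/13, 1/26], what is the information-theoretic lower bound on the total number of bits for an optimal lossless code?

Entropy H = 1.6935 bits/symbol
Minimum bits = H × n = 1.6935 × 2143
= 3629.14 bits


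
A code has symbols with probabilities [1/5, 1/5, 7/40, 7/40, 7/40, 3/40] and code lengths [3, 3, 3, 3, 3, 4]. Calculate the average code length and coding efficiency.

Average length L = Σ p_i × l_i = 3.0750 bits
Entropy H = 2.5292 bits
Efficiency η = H/L × 100% = 82.25%


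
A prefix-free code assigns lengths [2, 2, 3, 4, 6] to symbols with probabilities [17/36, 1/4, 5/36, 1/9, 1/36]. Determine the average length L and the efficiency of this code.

Average length L = Σ p_i × l_i = 2.4722 bits
Entropy H = 1.9025 bits
Efficiency η = H/L × 100% = 76.96%


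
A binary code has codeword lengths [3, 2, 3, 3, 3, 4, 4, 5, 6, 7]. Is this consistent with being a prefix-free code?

Kraft inequality: Σ 2^(-l_i) ≤ 1 for prefix-free code
Calculating: 2^(-3) + 2^(-2) + 2^(-3) + 2^(-3) + 2^(-3) + 2^(-4) + 2^(-4) + 2^(-5) + 2^(-6) + 2^(-7)
= 0.125 + 0.25 + 0.125 + 0.125 + 0.125 + 0.0625 + 0.0625 + 0.03125 + 0.015625 + 0.0078125
= 0.9297
Since 0.9297 ≤ 1, prefix-free code exists


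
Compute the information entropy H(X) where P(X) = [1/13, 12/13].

H(X) = -Σ p(x) log₂ p(x)
  -1/13 × log₂(1/13) = 0.2846
  -12/13 × log₂(12/13) = 0.1066
H(X) = 0.3912 bits


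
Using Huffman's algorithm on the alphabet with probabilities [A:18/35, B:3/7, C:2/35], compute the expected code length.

Huffman tree construction:
Combine smallest probabilities repeatedly
Resulting codes:
  A: 1 (length 1)
  B: 01 (length 2)
  C: 00 (length 2)
Average length = Σ p(s) × length(s) = 1.4857 bits


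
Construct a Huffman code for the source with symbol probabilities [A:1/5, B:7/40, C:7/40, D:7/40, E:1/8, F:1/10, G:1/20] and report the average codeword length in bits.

Huffman tree construction:
Combine smallest probabilities repeatedly
Resulting codes:
  A: 01 (length 2)
  B: 110 (length 3)
  C: 111 (length 3)
  D: 00 (length 2)
  E: 100 (length 3)
  F: 1011 (length 4)
  G: 1010 (length 4)
Average length = Σ p(s) × length(s) = 2.7750 bits


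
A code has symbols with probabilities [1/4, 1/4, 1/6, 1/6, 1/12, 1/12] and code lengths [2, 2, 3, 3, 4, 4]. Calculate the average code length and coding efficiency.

Average length L = Σ p_i × l_i = 2.6667 bits
Entropy H = 2.4591 bits
Efficiency η = H/L × 100% = 92.22%


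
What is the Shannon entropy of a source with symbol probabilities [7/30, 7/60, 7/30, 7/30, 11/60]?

H(X) = -Σ p(x) log₂ p(x)
  -7/30 × log₂(7/30) = 0.4899
  -7/60 × log₂(7/60) = 0.3616
  -7/30 × log₂(7/30) = 0.4899
  -7/30 × log₂(7/30) = 0.4899
  -11/60 × log₂(11/60) = 0.4487
H(X) = 2.2800 bits


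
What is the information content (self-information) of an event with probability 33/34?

Information content I(x) = -log₂(p(x))
I = -log₂(33/34) = -log₂(0.9706)
I = 0.0431 bits


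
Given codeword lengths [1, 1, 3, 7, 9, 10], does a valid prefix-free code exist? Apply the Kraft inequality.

Kraft inequality: Σ 2^(-l_i) ≤ 1 for prefix-free code
Calculating: 2^(-1) + 2^(-1) + 2^(-3) + 2^(-7) + 2^(-9) + 2^(-10)
= 0.5 + 0.5 + 0.125 + 0.0078125 + 0.001953125 + 0.0009765625
= 1.1357
Since 1.1357 > 1, prefix-free code does not exist


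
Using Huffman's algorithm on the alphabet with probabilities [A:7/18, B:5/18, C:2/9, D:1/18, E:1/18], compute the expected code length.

Huffman tree construction:
Combine smallest probabilities repeatedly
Resulting codes:
  A: 0 (length 1)
  B: 10 (length 2)
  C: 111 (length 3)
  D: 1100 (length 4)
  E: 1101 (length 4)
Average length = Σ p(s) × length(s) = 2.0556 bits


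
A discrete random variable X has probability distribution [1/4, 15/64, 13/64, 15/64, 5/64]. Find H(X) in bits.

H(X) = -Σ p(x) log₂ p(x)
  -1/4 × log₂(1/4) = 0.5000
  -15/64 × log₂(15/64) = 0.4906
  -13/64 × log₂(13/64) = 0.4671
  -15/64 × log₂(15/64) = 0.4906
  -5/64 × log₂(5/64) = 0.2873
H(X) = 2.2356 bits


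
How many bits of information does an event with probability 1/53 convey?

Information content I(x) = -log₂(p(x))
I = -log₂(1/53) = -log₂(0.0189)
I = 5.7279 bits


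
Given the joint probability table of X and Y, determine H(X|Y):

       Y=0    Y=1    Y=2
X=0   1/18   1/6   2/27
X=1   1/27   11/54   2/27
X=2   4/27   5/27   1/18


H(X|Y) = Σ_y p(y) H(X|Y=y)
  p(Y=0) = 13/54, H(X|Y=0) = 1.3347
  p(Y=1) = 5/9, H(X|Y=1) = 1.5801
  p(Y=2) = 11/54, H(X|Y=2) = 1.5726
H(X|Y) = 0.2407×1.3347 + 0.5556×1.5801 + 0.2037×1.5726 = 1.5195 bits


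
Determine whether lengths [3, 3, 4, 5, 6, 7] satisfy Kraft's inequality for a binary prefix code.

Kraft inequality: Σ 2^(-l_i) ≤ 1 for prefix-free code
Calculating: 2^(-3) + 2^(-3) + 2^(-4) + 2^(-5) + 2^(-6) + 2^(-7)
= 0.125 + 0.125 + 0.0625 + 0.03125 + 0.015625 + 0.0078125
= 0.3672
Since 0.3672 ≤ 1, prefix-free code exists


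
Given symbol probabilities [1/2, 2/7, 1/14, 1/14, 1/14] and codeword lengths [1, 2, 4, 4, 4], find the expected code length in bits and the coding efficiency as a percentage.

Average length L = Σ p_i × l_i = 1.9286 bits
Entropy H = 1.8322 bits
Efficiency η = H/L × 100% = 95.01%


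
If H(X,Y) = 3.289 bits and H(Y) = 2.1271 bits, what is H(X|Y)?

Chain rule: H(X,Y) = H(X|Y) + H(Y)
H(X|Y) = H(X,Y) - H(Y) = 3.289 - 2.1271 = 1.1619 bits


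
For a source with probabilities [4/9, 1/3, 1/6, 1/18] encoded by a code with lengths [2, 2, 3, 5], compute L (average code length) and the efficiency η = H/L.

Average length L = Σ p_i × l_i = 2.3333 bits
Entropy H = 1.7108 bits
Efficiency η = H/L × 100% = 73.32%


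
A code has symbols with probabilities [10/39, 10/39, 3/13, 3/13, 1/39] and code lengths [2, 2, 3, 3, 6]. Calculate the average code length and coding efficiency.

Average length L = Σ p_i × l_i = 2.5641 bits
Entropy H = 2.1188 bits
Efficiency η = H/L × 100% = 82.63%


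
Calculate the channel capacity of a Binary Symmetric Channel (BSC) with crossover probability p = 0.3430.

For BSC with error probability p:
C = 1 - H(p) where H(p) is binary entropy
H(0.3430) = -0.3430 × log₂(0.3430) - 0.6570 × log₂(0.6570)
H(p) = 0.9277
C = 1 - 0.9277 = 0.0723 bits/use


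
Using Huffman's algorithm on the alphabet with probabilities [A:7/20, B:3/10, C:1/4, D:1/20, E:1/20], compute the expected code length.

Huffman tree construction:
Combine smallest probabilities repeatedly
Resulting codes:
  A: 11 (length 2)
  B: 10 (length 2)
  C: 01 (length 2)
  D: 000 (length 3)
  E: 001 (length 3)
Average length = Σ p(s) × length(s) = 2.1000 bits


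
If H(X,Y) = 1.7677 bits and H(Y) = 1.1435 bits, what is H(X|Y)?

Chain rule: H(X,Y) = H(X|Y) + H(Y)
H(X|Y) = H(X,Y) - H(Y) = 1.7677 - 1.1435 = 0.6242 bits


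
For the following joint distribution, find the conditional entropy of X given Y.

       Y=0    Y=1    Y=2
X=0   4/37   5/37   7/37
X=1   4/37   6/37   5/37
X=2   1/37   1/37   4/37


H(X|Y) = Σ_y p(y) H(X|Y=y)
  p(Y=0) = 9/37, H(X|Y=0) = 1.3921
  p(Y=1) = 12/37, H(X|Y=1) = 1.3250
  p(Y=2) = 16/37, H(X|Y=2) = 1.5462
H(X|Y) = 0.2432×1.3921 + 0.3243×1.3250 + 0.4324×1.5462 = 1.4370 bits


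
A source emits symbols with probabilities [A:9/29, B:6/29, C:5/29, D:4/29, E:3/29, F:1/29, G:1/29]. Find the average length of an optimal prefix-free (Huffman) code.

Huffman tree construction:
Combine smallest probabilities repeatedly
Resulting codes:
  A: 10 (length 2)
  B: 01 (length 2)
  C: 111 (length 3)
  D: 110 (length 3)
  E: 001 (length 3)
  F: 0000 (length 4)
  G: 0001 (length 4)
Average length = Σ p(s) × length(s) = 2.5517 bits


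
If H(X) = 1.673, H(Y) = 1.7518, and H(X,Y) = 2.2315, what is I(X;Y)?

I(X;Y) = H(X) + H(Y) - H(X,Y)
I(X;Y) = 1.673 + 1.7518 - 2.2315 = 1.1933 bits


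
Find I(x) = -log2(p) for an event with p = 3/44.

Information content I(x) = -log₂(p(x))
I = -log₂(3/44) = -log₂(0.0682)
I = 3.8745 bits


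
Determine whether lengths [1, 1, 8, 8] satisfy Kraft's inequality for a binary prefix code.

Kraft inequality: Σ 2^(-l_i) ≤ 1 for prefix-free code
Calculating: 2^(-1) + 2^(-1) + 2^(-8) + 2^(-8)
= 0.5 + 0.5 + 0.00390625 + 0.00390625
= 1.0078
Since 1.0078 > 1, prefix-free code does not exist


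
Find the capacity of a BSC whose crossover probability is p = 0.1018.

For BSC with error probability p:
C = 1 - H(p) where H(p) is binary entropy
H(0.1018) = -0.1018 × log₂(0.1018) - 0.8982 × log₂(0.8982)
H(p) = 0.4747
C = 1 - 0.4747 = 0.5253 bits/use


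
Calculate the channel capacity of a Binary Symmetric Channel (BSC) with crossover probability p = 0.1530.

For BSC with error probability p:
C = 1 - H(p) where H(p) is binary entropy
H(0.1530) = -0.1530 × log₂(0.1530) - 0.8470 × log₂(0.8470)
H(p) = 0.6173
C = 1 - 0.6173 = 0.3827 bits/use


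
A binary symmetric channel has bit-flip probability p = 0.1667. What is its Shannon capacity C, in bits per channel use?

For BSC with error probability p:
C = 1 - H(p) where H(p) is binary entropy
H(0.1667) = -0.1667 × log₂(0.1667) - 0.8333 × log₂(0.8333)
H(p) = 0.6501
C = 1 - 0.6501 = 0.3499 bits/use


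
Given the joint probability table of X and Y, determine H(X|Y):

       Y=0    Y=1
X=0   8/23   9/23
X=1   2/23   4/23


H(X|Y) = Σ_y p(y) H(X|Y=y)
  p(Y=0) = 10/23, H(X|Y=0) = 0.7219
  p(Y=1) = 13/23, H(X|Y=1) = 0.8905
H(X|Y) = 0.4348×0.7219 + 0.5652×0.8905 = 0.8172 bits


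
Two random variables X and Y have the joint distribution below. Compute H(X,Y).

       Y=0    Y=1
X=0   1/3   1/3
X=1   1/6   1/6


H(X,Y) = -Σ p(x,y) log₂ p(x,y)
  p(0,0)=1/3: -0.3333 × log₂(0.3333) = 0.5283
  p(0,1)=1/3: -0.3333 × log₂(0.3333) = 0.5283
  p(1,0)=1/6: -0.1667 × log₂(0.1667) = 0.4308
  p(1,1)=1/6: -0.1667 × log₂(0.1667) = 0.4308
H(X,Y) = 1.9183 bits


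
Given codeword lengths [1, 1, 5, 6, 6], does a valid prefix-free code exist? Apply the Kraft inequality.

Kraft inequality: Σ 2^(-l_i) ≤ 1 for prefix-free code
Calculating: 2^(-1) + 2^(-1) + 2^(-5) + 2^(-6) + 2^(-6)
= 0.5 + 0.5 + 0.03125 + 0.015625 + 0.015625
= 1.0625
Since 1.0625 > 1, prefix-free code does not exist


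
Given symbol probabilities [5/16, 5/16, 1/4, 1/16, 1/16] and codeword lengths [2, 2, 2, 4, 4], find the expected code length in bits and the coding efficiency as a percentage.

Average length L = Σ p_i × l_i = 2.2500 bits
Entropy H = 2.0488 bits
Efficiency η = H/L × 100% = 91.06%


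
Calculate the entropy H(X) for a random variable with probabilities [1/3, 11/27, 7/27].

H(X) = -Σ p(x) log₂ p(x)
  -1/3 × log₂(1/3) = 0.5283
  -11/27 × log₂(11/27) = 0.5278
  -7/27 × log₂(7/27) = 0.5049
H(X) = 1.5610 bits


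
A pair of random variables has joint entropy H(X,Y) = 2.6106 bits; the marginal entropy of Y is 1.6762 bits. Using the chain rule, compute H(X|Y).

Chain rule: H(X,Y) = H(X|Y) + H(Y)
H(X|Y) = H(X,Y) - H(Y) = 2.6106 - 1.6762 = 0.9344 bits


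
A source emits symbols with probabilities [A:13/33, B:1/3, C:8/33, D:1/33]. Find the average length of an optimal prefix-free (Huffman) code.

Huffman tree construction:
Combine smallest probabilities repeatedly
Resulting codes:
  A: 0 (length 1)
  B: 11 (length 2)
  C: 101 (length 3)
  D: 100 (length 3)
Average length = Σ p(s) × length(s) = 1.8788 bits


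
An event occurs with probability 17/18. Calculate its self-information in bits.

Information content I(x) = -log₂(p(x))
I = -log₂(17/18) = -log₂(0.9444)
I = 0.0825 bits


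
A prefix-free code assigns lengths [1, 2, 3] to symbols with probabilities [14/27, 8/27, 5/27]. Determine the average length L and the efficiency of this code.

Average length L = Σ p_i × l_i = 1.6667 bits
Entropy H = 1.4618 bits
Efficiency η = H/L × 100% = 87.71%


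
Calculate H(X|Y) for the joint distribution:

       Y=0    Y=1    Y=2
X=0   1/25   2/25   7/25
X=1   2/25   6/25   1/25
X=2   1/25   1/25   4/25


H(X|Y) = Σ_y p(y) H(X|Y=y)
  p(Y=0) = 4/25, H(X|Y=0) = 1.5000
  p(Y=1) = 9/25, H(X|Y=1) = 1.2244
  p(Y=2) = 12/25, H(X|Y=2) = 1.2807
H(X|Y) = 0.1600×1.5000 + 0.3600×1.2244 + 0.4800×1.2807 = 1.2955 bits


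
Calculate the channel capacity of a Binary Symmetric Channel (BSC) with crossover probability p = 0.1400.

For BSC with error probability p:
C = 1 - H(p) where H(p) is binary entropy
H(0.1400) = -0.1400 × log₂(0.1400) - 0.8600 × log₂(0.8600)
H(p) = 0.5842
C = 1 - 0.5842 = 0.4158 bits/use


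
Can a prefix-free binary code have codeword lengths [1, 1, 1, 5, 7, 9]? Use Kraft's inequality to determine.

Kraft inequality: Σ 2^(-l_i) ≤ 1 for prefix-free code
Calculating: 2^(-1) + 2^(-1) + 2^(-1) + 2^(-5) + 2^(-7) + 2^(-9)
= 0.5 + 0.5 + 0.5 + 0.03125 + 0.0078125 + 0.001953125
= 1.5410
Since 1.5410 > 1, prefix-free code does not exist


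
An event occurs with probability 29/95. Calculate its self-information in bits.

Information content I(x) = -log₂(p(x))
I = -log₂(29/95) = -log₂(0.3053)
I = 1.7119 bits


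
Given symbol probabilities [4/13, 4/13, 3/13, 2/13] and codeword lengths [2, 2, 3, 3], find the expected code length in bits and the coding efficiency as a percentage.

Average length L = Σ p_i × l_i = 2.3846 bits
Entropy H = 1.9501 bits
Efficiency η = H/L × 100% = 81.78%


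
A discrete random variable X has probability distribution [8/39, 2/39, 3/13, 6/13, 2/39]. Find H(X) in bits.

H(X) = -Σ p(x) log₂ p(x)
  -8/39 × log₂(8/39) = 0.4688
  -2/39 × log₂(2/39) = 0.2198
  -3/13 × log₂(3/13) = 0.4882
  -6/13 × log₂(6/13) = 0.5148
  -2/39 × log₂(2/39) = 0.2198
H(X) = 1.9114 bits


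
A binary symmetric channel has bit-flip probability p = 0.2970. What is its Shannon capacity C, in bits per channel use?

For BSC with error probability p:
C = 1 - H(p) where H(p) is binary entropy
H(0.2970) = -0.2970 × log₂(0.2970) - 0.7030 × log₂(0.7030)
H(p) = 0.8776
C = 1 - 0.8776 = 0.1224 bits/use


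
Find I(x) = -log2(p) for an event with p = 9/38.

Information content I(x) = -log₂(p(x))
I = -log₂(9/38) = -log₂(0.2368)
I = 2.0780 bits


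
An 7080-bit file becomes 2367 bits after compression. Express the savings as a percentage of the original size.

Space savings = (1 - Compressed/Original) × 100%
= (1 - 2367/7080) × 100%
= 66.57%


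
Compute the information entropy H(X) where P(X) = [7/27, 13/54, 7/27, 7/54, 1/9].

H(X) = -Σ p(x) log₂ p(x)
  -7/27 × log₂(7/27) = 0.5049
  -13/54 × log₂(13/54) = 0.4946
  -7/27 × log₂(7/27) = 0.5049
  -7/54 × log₂(7/54) = 0.3821
  -1/9 × log₂(1/9) = 0.3522
H(X) = 2.2387 bits


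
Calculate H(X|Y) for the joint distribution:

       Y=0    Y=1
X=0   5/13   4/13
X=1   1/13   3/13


H(X|Y) = Σ_y p(y) H(X|Y=y)
  p(Y=0) = 6/13, H(X|Y=0) = 0.6500
  p(Y=1) = 7/13, H(X|Y=1) = 0.9852
H(X|Y) = 0.4615×0.6500 + 0.5385×0.9852 = 0.8305 bits


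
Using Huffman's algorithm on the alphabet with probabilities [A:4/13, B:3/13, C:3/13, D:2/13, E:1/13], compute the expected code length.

Huffman tree construction:
Combine smallest probabilities repeatedly
Resulting codes:
  A: 11 (length 2)
  B: 00 (length 2)
  C: 01 (length 2)
  D: 101 (length 3)
  E: 100 (length 3)
Average length = Σ p(s) × length(s) = 2.2308 bits


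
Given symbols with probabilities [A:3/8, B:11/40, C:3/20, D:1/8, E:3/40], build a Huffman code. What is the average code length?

Huffman tree construction:
Combine smallest probabilities repeatedly
Resulting codes:
  A: 0 (length 1)
  B: 10 (length 2)
  C: 110 (length 3)
  D: 1111 (length 4)
  E: 1110 (length 4)
Average length = Σ p(s) × length(s) = 2.1750 bits


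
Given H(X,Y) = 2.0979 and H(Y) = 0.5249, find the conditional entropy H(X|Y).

Chain rule: H(X,Y) = H(X|Y) + H(Y)
H(X|Y) = H(X,Y) - H(Y) = 2.0979 - 0.5249 = 1.573 bits


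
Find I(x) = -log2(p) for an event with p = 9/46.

Information content I(x) = -log₂(p(x))
I = -log₂(9/46) = -log₂(0.1957)
I = 2.3536 bits


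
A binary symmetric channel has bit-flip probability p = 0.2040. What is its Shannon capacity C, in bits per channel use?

For BSC with error probability p:
C = 1 - H(p) where H(p) is binary entropy
H(0.2040) = -0.2040 × log₂(0.2040) - 0.7960 × log₂(0.7960)
H(p) = 0.7299
C = 1 - 0.7299 = 0.2701 bits/use


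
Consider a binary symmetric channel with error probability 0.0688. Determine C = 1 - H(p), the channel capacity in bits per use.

For BSC with error probability p:
C = 1 - H(p) where H(p) is binary entropy
H(0.0688) = -0.0688 × log₂(0.0688) - 0.9312 × log₂(0.9312)
H(p) = 0.3614
C = 1 - 0.3614 = 0.6386 bits/use


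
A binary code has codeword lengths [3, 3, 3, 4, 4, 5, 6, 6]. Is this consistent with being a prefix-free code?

Kraft inequality: Σ 2^(-l_i) ≤ 1 for prefix-free code
Calculating: 2^(-3) + 2^(-3) + 2^(-3) + 2^(-4) + 2^(-4) + 2^(-5) + 2^(-6) + 2^(-6)
= 0.125 + 0.125 + 0.125 + 0.0625 + 0.0625 + 0.03125 + 0.015625 + 0.015625
= 0.5625
Since 0.5625 ≤ 1, prefix-free code exists


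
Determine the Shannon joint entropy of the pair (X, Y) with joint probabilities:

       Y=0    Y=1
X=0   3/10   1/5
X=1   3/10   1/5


H(X,Y) = -Σ p(x,y) log₂ p(x,y)
  p(0,0)=3/10: -0.3000 × log₂(0.3000) = 0.5211
  p(0,1)=1/5: -0.2000 × log₂(0.2000) = 0.4644
  p(1,0)=3/10: -0.3000 × log₂(0.3000) = 0.5211
  p(1,1)=1/5: -0.2000 × log₂(0.2000) = 0.4644
H(X,Y) = 1.9710 bits


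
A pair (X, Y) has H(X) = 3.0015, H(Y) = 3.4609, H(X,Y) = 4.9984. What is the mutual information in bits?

I(X;Y) = H(X) + H(Y) - H(X,Y)
I(X;Y) = 3.0015 + 3.4609 - 4.9984 = 1.464 bits


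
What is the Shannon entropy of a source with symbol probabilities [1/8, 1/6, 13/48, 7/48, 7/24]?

H(X) = -Σ p(x) log₂ p(x)
  -1/8 × log₂(1/8) = 0.3750
  -1/6 × log₂(1/6) = 0.4308
  -13/48 × log₂(13/48) = 0.5104
  -7/48 × log₂(7/48) = 0.4051
  -7/24 × log₂(7/24) = 0.5185
H(X) = 2.2398 bits


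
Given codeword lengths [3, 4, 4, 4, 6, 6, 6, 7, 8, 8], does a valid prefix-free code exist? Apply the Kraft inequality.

Kraft inequality: Σ 2^(-l_i) ≤ 1 for prefix-free code
Calculating: 2^(-3) + 2^(-4) + 2^(-4) + 2^(-4) + 2^(-6) + 2^(-6) + 2^(-6) + 2^(-7) + 2^(-8) + 2^(-8)
= 0.125 + 0.0625 + 0.0625 + 0.0625 + 0.015625 + 0.015625 + 0.015625 + 0.0078125 + 0.00390625 + 0.00390625
= 0.3750
Since 0.3750 ≤ 1, prefix-free code exists


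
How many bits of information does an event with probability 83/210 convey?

Information content I(x) = -log₂(p(x))
I = -log₂(83/210) = -log₂(0.3952)
I = 1.3392 bits


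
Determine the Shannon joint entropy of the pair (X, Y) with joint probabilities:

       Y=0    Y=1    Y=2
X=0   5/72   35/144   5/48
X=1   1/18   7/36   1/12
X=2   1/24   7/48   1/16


H(X,Y) = -Σ p(x,y) log₂ p(x,y)
  p(0,0)=5/72: -0.0694 × log₂(0.0694) = 0.2672
  p(0,1)=35/144: -0.2431 × log₂(0.2431) = 0.4960
  p(0,2)=5/48: -0.1042 × log₂(0.1042) = 0.3399
  p(1,0)=1/18: -0.0556 × log₂(0.0556) = 0.2317
  p(1,1)=7/36: -0.1944 × log₂(0.1944) = 0.4594
  p(1,2)=1/12: -0.0833 × log₂(0.0833) = 0.2987
  p(2,0)=1/24: -0.0417 × log₂(0.0417) = 0.1910
  p(2,1)=7/48: -0.1458 × log₂(0.1458) = 0.4051
  p(2,2)=1/16: -0.0625 × log₂(0.0625) = 0.2500
H(X,Y) = 2.9390 bits


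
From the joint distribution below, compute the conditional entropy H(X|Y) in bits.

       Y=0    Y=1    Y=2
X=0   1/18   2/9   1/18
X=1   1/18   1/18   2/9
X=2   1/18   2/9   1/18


H(X|Y) = Σ_y p(y) H(X|Y=y)
  p(Y=0) = 1/6, H(X|Y=0) = 1.5850
  p(Y=1) = 1/2, H(X|Y=1) = 1.3921
  p(Y=2) = 1/3, H(X|Y=2) = 1.2516
H(X|Y) = 0.1667×1.5850 + 0.5000×1.3921 + 0.3333×1.2516 = 1.3774 bits


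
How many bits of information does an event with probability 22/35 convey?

Information content I(x) = -log₂(p(x))
I = -log₂(22/35) = -log₂(0.6286)
I = 0.6699 bits


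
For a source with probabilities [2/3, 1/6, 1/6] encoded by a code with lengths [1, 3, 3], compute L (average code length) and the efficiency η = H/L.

Average length L = Σ p_i × l_i = 1.6667 bits
Entropy H = 1.2516 bits
Efficiency η = H/L × 100% = 75.10%


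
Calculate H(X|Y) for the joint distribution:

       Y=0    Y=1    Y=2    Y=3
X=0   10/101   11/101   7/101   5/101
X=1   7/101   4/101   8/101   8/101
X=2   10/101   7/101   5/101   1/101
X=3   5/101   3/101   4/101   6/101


H(X|Y) = Σ_y p(y) H(X|Y=y)
  p(Y=0) = 32/101, H(X|Y=0) = 1.9469
  p(Y=1) = 25/101, H(X|Y=1) = 1.8255
  p(Y=2) = 24/101, H(X|Y=2) = 1.9491
  p(Y=3) = 20/101, H(X|Y=3) = 1.7660
H(X|Y) = 0.3168×1.9469 + 0.2475×1.8255 + 0.2376×1.9491 + 0.1980×1.7660 = 1.8815 bits


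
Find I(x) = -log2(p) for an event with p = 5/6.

Information content I(x) = -log₂(p(x))
I = -log₂(5/6) = -log₂(0.8333)
I = 0.2630 bits


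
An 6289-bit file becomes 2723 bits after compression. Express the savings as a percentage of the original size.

Space savings = (1 - Compressed/Original) × 100%
= (1 - 2723/6289) × 100%
= 56.70%


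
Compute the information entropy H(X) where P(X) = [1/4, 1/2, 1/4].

H(X) = -Σ p(x) log₂ p(x)
  -1/4 × log₂(1/4) = 0.5000
  -1/2 × log₂(1/2) = 0.5000
  -1/4 × log₂(1/4) = 0.5000
H(X) = 1.5000 bits


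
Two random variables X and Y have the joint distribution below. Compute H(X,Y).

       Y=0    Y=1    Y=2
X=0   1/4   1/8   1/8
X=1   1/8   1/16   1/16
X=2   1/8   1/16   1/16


H(X,Y) = -Σ p(x,y) log₂ p(x,y)
  p(0,0)=1/4: -0.2500 × log₂(0.2500) = 0.5000
  p(0,1)=1/8: -0.1250 × log₂(0.1250) = 0.3750
  p(0,2)=1/8: -0.1250 × log₂(0.1250) = 0.3750
  p(1,0)=1/8: -0.1250 × log₂(0.1250) = 0.3750
  p(1,1)=1/16: -0.0625 × log₂(0.0625) = 0.2500
  p(1,2)=1/16: -0.0625 × log₂(0.0625) = 0.2500
  p(2,0)=1/8: -0.1250 × log₂(0.1250) = 0.3750
  p(2,1)=1/16: -0.0625 × log₂(0.0625) = 0.2500
  p(2,2)=1/16: -0.0625 × log₂(0.0625) = 0.2500
H(X,Y) = 3.0000 bits


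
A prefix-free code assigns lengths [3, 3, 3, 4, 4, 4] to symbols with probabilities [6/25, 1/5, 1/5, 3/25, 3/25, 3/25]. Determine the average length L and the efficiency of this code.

Average length L = Σ p_i × l_i = 3.3600 bits
Entropy H = 2.5241 bits
Efficiency η = H/L × 100% = 75.12%


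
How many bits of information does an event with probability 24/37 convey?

Information content I(x) = -log₂(p(x))
I = -log₂(24/37) = -log₂(0.6486)
I = 0.6245 bits


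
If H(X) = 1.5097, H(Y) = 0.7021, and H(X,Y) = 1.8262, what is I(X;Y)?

I(X;Y) = H(X) + H(Y) - H(X,Y)
I(X;Y) = 1.5097 + 0.7021 - 1.8262 = 0.3856 bits


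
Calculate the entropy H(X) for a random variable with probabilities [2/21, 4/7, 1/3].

H(X) = -Σ p(x) log₂ p(x)
  -2/21 × log₂(2/21) = 0.3231
  -4/7 × log₂(4/7) = 0.4613
  -1/3 × log₂(1/3) = 0.5283
H(X) = 1.3127 bits


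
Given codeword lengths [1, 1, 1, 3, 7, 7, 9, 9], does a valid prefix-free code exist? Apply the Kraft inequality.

Kraft inequality: Σ 2^(-l_i) ≤ 1 for prefix-free code
Calculating: 2^(-1) + 2^(-1) + 2^(-1) + 2^(-3) + 2^(-7) + 2^(-7) + 2^(-9) + 2^(-9)
= 0.5 + 0.5 + 0.5 + 0.125 + 0.0078125 + 0.0078125 + 0.001953125 + 0.001953125
= 1.6445
Since 1.6445 > 1, prefix-free code does not exist


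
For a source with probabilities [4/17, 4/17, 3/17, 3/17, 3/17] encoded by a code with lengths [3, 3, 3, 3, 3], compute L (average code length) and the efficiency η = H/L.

Average length L = Σ p_i × l_i = 3.0000 bits
Entropy H = 2.3072 bits
Efficiency η = H/L × 100% = 76.91%


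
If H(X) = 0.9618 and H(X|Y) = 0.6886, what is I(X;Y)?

I(X;Y) = H(X) - H(X|Y)
I(X;Y) = 0.9618 - 0.6886 = 0.2732 bits


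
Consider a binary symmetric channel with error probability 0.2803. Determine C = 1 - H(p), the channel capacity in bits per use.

For BSC with error probability p:
C = 1 - H(p) where H(p) is binary entropy
H(0.2803) = -0.2803 × log₂(0.2803) - 0.7197 × log₂(0.7197)
H(p) = 0.8559
C = 1 - 0.8559 = 0.1441 bits/use


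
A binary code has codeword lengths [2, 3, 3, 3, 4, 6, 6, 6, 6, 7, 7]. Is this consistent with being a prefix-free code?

Kraft inequality: Σ 2^(-l_i) ≤ 1 for prefix-free code
Calculating: 2^(-2) + 2^(-3) + 2^(-3) + 2^(-3) + 2^(-4) + 2^(-6) + 2^(-6) + 2^(-6) + 2^(-6) + 2^(-7) + 2^(-7)
= 0.25 + 0.125 + 0.125 + 0.125 + 0.0625 + 0.015625 + 0.015625 + 0.015625 + 0.015625 + 0.0078125 + 0.0078125
= 0.7656
Since 0.7656 ≤ 1, prefix-free code exists


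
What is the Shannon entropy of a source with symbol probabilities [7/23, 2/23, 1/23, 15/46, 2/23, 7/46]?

H(X) = -Σ p(x) log₂ p(x)
  -7/23 × log₂(7/23) = 0.5223
  -2/23 × log₂(2/23) = 0.3064
  -1/23 × log₂(1/23) = 0.1967
  -15/46 × log₂(15/46) = 0.5272
  -2/23 × log₂(2/23) = 0.3064
  -7/46 × log₂(7/46) = 0.4133
H(X) = 2.2723 bits


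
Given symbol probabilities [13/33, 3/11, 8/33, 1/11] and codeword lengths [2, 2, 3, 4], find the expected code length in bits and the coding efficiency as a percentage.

Average length L = Σ p_i × l_i = 2.4242 bits
Entropy H = 1.8508 bits
Efficiency η = H/L × 100% = 76.34%


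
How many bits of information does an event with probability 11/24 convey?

Information content I(x) = -log₂(p(x))
I = -log₂(11/24) = -log₂(0.4583)
I = 1.1255 bits


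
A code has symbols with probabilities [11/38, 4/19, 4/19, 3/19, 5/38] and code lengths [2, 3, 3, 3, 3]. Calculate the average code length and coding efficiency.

Average length L = Σ p_i × l_i = 2.7105 bits
Entropy H = 2.2697 bits
Efficiency η = H/L × 100% = 83.74%


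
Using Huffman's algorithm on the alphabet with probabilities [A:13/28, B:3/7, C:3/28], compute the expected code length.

Huffman tree construction:
Combine smallest probabilities repeatedly
Resulting codes:
  A: 0 (length 1)
  B: 11 (length 2)
  C: 10 (length 2)
Average length = Σ p(s) × length(s) = 1.5357 bits


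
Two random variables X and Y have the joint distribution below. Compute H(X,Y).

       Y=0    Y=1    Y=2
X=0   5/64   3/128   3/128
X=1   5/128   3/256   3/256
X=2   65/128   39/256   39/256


H(X,Y) = -Σ p(x,y) log₂ p(x,y)
  p(0,0)=5/64: -0.0781 × log₂(0.0781) = 0.2873
  p(0,1)=3/128: -0.0234 × log₂(0.0234) = 0.1269
  p(0,2)=3/128: -0.0234 × log₂(0.0234) = 0.1269
  p(1,0)=5/128: -0.0391 × log₂(0.0391) = 0.1827
  p(1,1)=3/256: -0.0117 × log₂(0.0117) = 0.0752
  p(1,2)=3/256: -0.0117 × log₂(0.0117) = 0.0752
  p(2,0)=65/128: -0.5078 × log₂(0.5078) = 0.4965
  p(2,1)=39/256: -0.1523 × log₂(0.1523) = 0.4136
  p(2,2)=39/256: -0.1523 × log₂(0.1523) = 0.4136
H(X,Y) = 2.1978 bits


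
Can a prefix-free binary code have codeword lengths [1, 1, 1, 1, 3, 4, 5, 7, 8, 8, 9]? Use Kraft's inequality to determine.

Kraft inequality: Σ 2^(-l_i) ≤ 1 for prefix-free code
Calculating: 2^(-1) + 2^(-1) + 2^(-1) + 2^(-1) + 2^(-3) + 2^(-4) + 2^(-5) + 2^(-7) + 2^(-8) + 2^(-8) + 2^(-9)
= 0.5 + 0.5 + 0.5 + 0.5 + 0.125 + 0.0625 + 0.03125 + 0.0078125 + 0.00390625 + 0.00390625 + 0.001953125
= 2.2363
Since 2.2363 > 1, prefix-free code does not exist


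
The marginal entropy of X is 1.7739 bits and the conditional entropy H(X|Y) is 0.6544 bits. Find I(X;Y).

I(X;Y) = H(X) - H(X|Y)
I(X;Y) = 1.7739 - 0.6544 = 1.1195 bits


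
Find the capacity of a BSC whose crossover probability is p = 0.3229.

For BSC with error probability p:
C = 1 - H(p) where H(p) is binary entropy
H(0.3229) = -0.3229 × log₂(0.3229) - 0.6771 × log₂(0.6771)
H(p) = 0.9075
C = 1 - 0.9075 = 0.0925 bits/use


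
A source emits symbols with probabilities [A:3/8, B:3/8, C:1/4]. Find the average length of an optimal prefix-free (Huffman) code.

Huffman tree construction:
Combine smallest probabilities repeatedly
Resulting codes:
  A: 11 (length 2)
  B: 0 (length 1)
  C: 10 (length 2)
Average length = Σ p(s) × length(s) = 1.6250 bits


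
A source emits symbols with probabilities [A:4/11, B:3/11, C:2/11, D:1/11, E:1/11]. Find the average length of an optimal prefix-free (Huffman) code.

Huffman tree construction:
Combine smallest probabilities repeatedly
Resulting codes:
  A: 11 (length 2)
  B: 10 (length 2)
  C: 00 (length 2)
  D: 010 (length 3)
  E: 011 (length 3)
Average length = Σ p(s) × length(s) = 2.1818 bits


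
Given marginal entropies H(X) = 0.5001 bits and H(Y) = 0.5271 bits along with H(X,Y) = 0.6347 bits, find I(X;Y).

I(X;Y) = H(X) + H(Y) - H(X,Y)
I(X;Y) = 0.5001 + 0.5271 - 0.6347 = 0.3925 bits


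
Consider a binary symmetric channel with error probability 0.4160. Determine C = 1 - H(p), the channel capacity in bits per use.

For BSC with error probability p:
C = 1 - H(p) where H(p) is binary entropy
H(0.4160) = -0.4160 × log₂(0.4160) - 0.5840 × log₂(0.5840)
H(p) = 0.9795
C = 1 - 0.9795 = 0.0205 bits/use


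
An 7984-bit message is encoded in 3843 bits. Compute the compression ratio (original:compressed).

Compression ratio = Original / Compressed
= 7984 / 3843 = 2.08:1


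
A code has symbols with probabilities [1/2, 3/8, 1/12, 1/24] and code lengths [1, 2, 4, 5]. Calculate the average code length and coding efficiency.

Average length L = Σ p_i × l_i = 1.7917 bits
Entropy H = 1.5204 bits
Efficiency η = H/L × 100% = 84.86%


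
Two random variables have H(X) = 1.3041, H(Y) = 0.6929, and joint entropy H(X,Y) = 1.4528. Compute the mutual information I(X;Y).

I(X;Y) = H(X) + H(Y) - H(X,Y)
I(X;Y) = 1.3041 + 0.6929 - 1.4528 = 0.5442 bits


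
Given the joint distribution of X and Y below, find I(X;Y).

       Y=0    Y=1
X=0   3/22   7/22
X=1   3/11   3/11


H(X) = 0.9940, H(Y) = 0.9760, H(X,Y) = 1.9401
I(X;Y) = H(X) + H(Y) - H(X,Y) = 0.0300 bits


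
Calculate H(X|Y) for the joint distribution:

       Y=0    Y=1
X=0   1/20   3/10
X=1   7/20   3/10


H(X|Y) = Σ_y p(y) H(X|Y=y)
  p(Y=0) = 2/5, H(X|Y=0) = 0.5436
  p(Y=1) = 3/5, H(X|Y=1) = 1.0000
H(X|Y) = 0.4000×0.5436 + 0.6000×1.0000 = 0.8174 bits


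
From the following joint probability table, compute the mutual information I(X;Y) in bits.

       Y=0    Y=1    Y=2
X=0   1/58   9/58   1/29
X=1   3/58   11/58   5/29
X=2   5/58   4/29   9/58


H(X) = 1.5275, H(Y) = 1.4550, H(X,Y) = 2.9149
I(X;Y) = H(X) + H(Y) - H(X,Y) = 0.0676 bits


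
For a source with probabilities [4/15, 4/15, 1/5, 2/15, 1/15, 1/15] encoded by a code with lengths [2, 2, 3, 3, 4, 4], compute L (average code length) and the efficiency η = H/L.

Average length L = Σ p_i × l_i = 2.6000 bits
Entropy H = 2.3899 bits
Efficiency η = H/L × 100% = 91.92%


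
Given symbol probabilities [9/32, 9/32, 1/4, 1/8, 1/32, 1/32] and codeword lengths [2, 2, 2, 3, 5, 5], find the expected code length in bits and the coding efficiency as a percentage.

Average length L = Σ p_i × l_i = 2.3125 bits
Entropy H = 2.2169 bits
Efficiency η = H/L × 100% = 95.87%


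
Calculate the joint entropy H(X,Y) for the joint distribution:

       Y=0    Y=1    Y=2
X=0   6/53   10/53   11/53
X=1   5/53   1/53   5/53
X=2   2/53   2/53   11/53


H(X,Y) = -Σ p(x,y) log₂ p(x,y)
  p(0,0)=6/53: -0.1132 × log₂(0.1132) = 0.3558
  p(0,1)=10/53: -0.1887 × log₂(0.1887) = 0.4540
  p(0,2)=11/53: -0.2075 × log₂(0.2075) = 0.4708
  p(1,0)=5/53: -0.0943 × log₂(0.0943) = 0.3213
  p(1,1)=1/53: -0.0189 × log₂(0.0189) = 0.1081
  p(1,2)=5/53: -0.0943 × log₂(0.0943) = 0.3213
  p(2,0)=2/53: -0.0377 × log₂(0.0377) = 0.1784
  p(2,1)=2/53: -0.0377 × log₂(0.0377) = 0.1784
  p(2,2)=11/53: -0.2075 × log₂(0.2075) = 0.4708
H(X,Y) = 2.8589 bits


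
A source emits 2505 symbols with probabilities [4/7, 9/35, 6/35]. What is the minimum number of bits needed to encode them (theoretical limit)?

Entropy H = 1.4013 bits/symbol
Minimum bits = H × n = 1.4013 × 2505
= 3510.38 bits


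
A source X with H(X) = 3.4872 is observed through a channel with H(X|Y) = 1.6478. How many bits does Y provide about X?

I(X;Y) = H(X) - H(X|Y)
I(X;Y) = 3.4872 - 1.6478 = 1.8394 bits


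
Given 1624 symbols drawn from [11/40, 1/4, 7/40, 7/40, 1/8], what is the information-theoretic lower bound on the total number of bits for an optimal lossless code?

Entropy H = 2.2673 bits/symbol
Minimum bits = H × n = 2.2673 × 1624
= 3682.07 bits


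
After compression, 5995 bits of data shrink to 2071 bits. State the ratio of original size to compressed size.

Compression ratio = Original / Compressed
= 5995 / 2071 = 2.89:1


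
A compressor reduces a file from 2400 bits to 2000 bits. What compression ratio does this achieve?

Compression ratio = Original / Compressed
= 2400 / 2000 = 1.20:1


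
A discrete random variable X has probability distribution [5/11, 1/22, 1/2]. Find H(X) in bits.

H(X) = -Σ p(x) log₂ p(x)
  -5/11 × log₂(5/11) = 0.5170
  -1/22 × log₂(1/22) = 0.2027
  -1/2 × log₂(1/2) = 0.5000
H(X) = 1.2197 bits


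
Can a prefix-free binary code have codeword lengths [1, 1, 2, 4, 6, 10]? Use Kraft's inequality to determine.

Kraft inequality: Σ 2^(-l_i) ≤ 1 for prefix-free code
Calculating: 2^(-1) + 2^(-1) + 2^(-2) + 2^(-4) + 2^(-6) + 2^(-10)
= 0.5 + 0.5 + 0.25 + 0.0625 + 0.015625 + 0.0009765625
= 1.3291
Since 1.3291 > 1, prefix-free code does not exist


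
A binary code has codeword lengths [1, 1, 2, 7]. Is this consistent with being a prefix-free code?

Kraft inequality: Σ 2^(-l_i) ≤ 1 for prefix-free code
Calculating: 2^(-1) + 2^(-1) + 2^(-2) + 2^(-7)
= 0.5 + 0.5 + 0.25 + 0.0078125
= 1.2578
Since 1.2578 > 1, prefix-free code does not exist


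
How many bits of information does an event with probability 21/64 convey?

Information content I(x) = -log₂(p(x))
I = -log₂(21/64) = -log₂(0.3281)
I = 1.6077 bits


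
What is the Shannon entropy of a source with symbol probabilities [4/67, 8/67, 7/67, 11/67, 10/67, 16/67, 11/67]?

H(X) = -Σ p(x) log₂ p(x)
  -4/67 × log₂(4/67) = 0.2428
  -8/67 × log₂(8/67) = 0.3661
  -7/67 × log₂(7/67) = 0.3405
  -11/67 × log₂(11/67) = 0.4280
  -10/67 × log₂(10/67) = 0.4096
  -16/67 × log₂(16/67) = 0.4934
  -11/67 × log₂(11/67) = 0.4280
H(X) = 2.7082 bits


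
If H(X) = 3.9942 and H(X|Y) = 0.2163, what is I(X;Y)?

I(X;Y) = H(X) - H(X|Y)
I(X;Y) = 3.9942 - 0.2163 = 3.7779 bits


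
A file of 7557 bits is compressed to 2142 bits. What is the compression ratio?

Compression ratio = Original / Compressed
= 7557 / 2142 = 3.53:1


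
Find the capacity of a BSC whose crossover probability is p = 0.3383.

For BSC with error probability p:
C = 1 - H(p) where H(p) is binary entropy
H(0.3383) = -0.3383 × log₂(0.3383) - 0.6617 × log₂(0.6617)
H(p) = 0.9232
C = 1 - 0.9232 = 0.0768 bits/use


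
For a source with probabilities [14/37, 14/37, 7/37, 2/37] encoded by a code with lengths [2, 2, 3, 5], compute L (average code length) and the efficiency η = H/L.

Average length L = Σ p_i × l_i = 2.3514 bits
Entropy H = 1.7430 bits
Efficiency η = H/L × 100% = 74.13%


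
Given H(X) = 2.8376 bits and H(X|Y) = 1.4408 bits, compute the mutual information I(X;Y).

I(X;Y) = H(X) - H(X|Y)
I(X;Y) = 2.8376 - 1.4408 = 1.3968 bits


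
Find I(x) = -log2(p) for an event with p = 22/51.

Information content I(x) = -log₂(p(x))
I = -log₂(22/51) = -log₂(0.4314)
I = 1.2130 bits


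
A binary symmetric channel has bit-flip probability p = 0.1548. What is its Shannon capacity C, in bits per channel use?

For BSC with error probability p:
C = 1 - H(p) where H(p) is binary entropy
H(0.1548) = -0.1548 × log₂(0.1548) - 0.8452 × log₂(0.8452)
H(p) = 0.6217
C = 1 - 0.6217 = 0.3783 bits/use


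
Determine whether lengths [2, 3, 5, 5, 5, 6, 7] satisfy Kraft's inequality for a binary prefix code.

Kraft inequality: Σ 2^(-l_i) ≤ 1 for prefix-free code
Calculating: 2^(-2) + 2^(-3) + 2^(-5) + 2^(-5) + 2^(-5) + 2^(-6) + 2^(-7)
= 0.25 + 0.125 + 0.03125 + 0.03125 + 0.03125 + 0.015625 + 0.0078125
= 0.4922
Since 0.4922 ≤ 1, prefix-free code exists


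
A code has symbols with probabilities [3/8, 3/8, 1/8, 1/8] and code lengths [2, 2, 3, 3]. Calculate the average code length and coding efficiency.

Average length L = Σ p_i × l_i = 2.2500 bits
Entropy H = 1.8113 bits
Efficiency η = H/L × 100% = 80.50%


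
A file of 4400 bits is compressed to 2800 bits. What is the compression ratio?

Compression ratio = Original / Compressed
= 4400 / 2800 = 1.57:1


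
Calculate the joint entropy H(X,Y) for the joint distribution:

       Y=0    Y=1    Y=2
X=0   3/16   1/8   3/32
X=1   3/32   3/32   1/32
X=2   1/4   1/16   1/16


H(X,Y) = -Σ p(x,y) log₂ p(x,y)
  p(0,0)=3/16: -0.1875 × log₂(0.1875) = 0.4528
  p(0,1)=1/8: -0.1250 × log₂(0.1250) = 0.3750
  p(0,2)=3/32: -0.0938 × log₂(0.0938) = 0.3202
  p(1,0)=3/32: -0.0938 × log₂(0.0938) = 0.3202
  p(1,1)=3/32: -0.0938 × log₂(0.0938) = 0.3202
  p(1,2)=1/32: -0.0312 × log₂(0.0312) = 0.1562
  p(2,0)=1/4: -0.2500 × log₂(0.2500) = 0.5000
  p(2,1)=1/16: -0.0625 × log₂(0.0625) = 0.2500
  p(2,2)=1/16: -0.0625 × log₂(0.0625) = 0.2500
H(X,Y) = 2.9445 bits


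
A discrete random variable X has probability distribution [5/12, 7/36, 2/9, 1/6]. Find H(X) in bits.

H(X) = -Σ p(x) log₂ p(x)
  -5/12 × log₂(5/12) = 0.5263
  -7/36 × log₂(7/36) = 0.4594
  -2/9 × log₂(2/9) = 0.4822
  -1/6 × log₂(1/6) = 0.4308
H(X) = 1.8987 bits
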